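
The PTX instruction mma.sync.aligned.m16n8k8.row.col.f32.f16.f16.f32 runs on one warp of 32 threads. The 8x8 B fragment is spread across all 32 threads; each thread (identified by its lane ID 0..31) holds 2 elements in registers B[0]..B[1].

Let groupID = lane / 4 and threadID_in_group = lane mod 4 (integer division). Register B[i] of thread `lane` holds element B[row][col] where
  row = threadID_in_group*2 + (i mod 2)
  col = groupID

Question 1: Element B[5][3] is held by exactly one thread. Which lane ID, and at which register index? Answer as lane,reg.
14,1

c=3→G=3  r=5→T=2,p=1
L=3*4+2=14  i=1=1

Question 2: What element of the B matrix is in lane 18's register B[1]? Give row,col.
L=18->g=18>>2=4, t=18&3=2
[1]->row 2·2+1=5  col g=4

5,4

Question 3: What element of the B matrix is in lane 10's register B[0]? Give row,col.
4,2

lane 10: g=2 (10/4), t=2 (10%4)
i=0: r=2*2+0=4, c=g=2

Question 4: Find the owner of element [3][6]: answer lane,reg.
c:6=>grp=6  r:3=>tig=1,lo=1
L=6*4+1=25  i=1=1

25,1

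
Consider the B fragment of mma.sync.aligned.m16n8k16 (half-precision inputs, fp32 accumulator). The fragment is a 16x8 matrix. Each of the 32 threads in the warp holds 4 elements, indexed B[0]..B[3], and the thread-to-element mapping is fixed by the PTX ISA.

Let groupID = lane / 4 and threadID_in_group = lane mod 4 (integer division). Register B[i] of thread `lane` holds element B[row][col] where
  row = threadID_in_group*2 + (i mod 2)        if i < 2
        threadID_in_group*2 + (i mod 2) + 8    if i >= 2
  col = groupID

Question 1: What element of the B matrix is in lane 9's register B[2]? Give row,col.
10,2

lane 9⇒9/4=2, 9 mod 4=1
i=2  r:2·1+0+8⇒10  c:2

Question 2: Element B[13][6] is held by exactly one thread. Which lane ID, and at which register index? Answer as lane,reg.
26,3

c=6⇒gr=6  r=13⇒Rb=1,th=2,odd=1
L=6*4+2=26  i=1*2+1=3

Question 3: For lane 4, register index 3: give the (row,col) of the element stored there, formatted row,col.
L=4→G=4>>2=1, T=4&3=0
[3]→row 0·2+1+8=9  col G=1

9,1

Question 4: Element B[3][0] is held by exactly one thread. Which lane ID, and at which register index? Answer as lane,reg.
c=0⇒gr=0  r=3⇒Rb=0,th=1,odd=1
L=0*4+1=1  i=0*2+1=1

1,1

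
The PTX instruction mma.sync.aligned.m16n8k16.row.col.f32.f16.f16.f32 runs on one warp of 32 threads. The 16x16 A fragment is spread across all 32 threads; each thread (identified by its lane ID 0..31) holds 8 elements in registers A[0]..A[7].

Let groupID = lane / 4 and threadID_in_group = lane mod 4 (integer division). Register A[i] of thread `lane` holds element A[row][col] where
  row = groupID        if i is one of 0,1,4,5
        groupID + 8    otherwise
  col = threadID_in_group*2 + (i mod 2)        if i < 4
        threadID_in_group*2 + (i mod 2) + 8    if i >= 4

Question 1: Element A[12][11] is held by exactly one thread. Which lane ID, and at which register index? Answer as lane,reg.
17,7

r: 12->gid=4,r8=1  c: 11->c8=1,tid=1,i&1=1
L=4*4+1=17  i=1*4+1*2+1=7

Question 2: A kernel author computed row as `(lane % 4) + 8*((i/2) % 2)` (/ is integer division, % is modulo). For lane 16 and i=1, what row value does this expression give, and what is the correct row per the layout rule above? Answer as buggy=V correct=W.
buggy=0 correct=4

`(lane % 4) + 8*((i/2) % 2)`[16,1]⇒0
lane 16⇒16/4=4, 16 mod 4=0
i=1  r:4+0⇒4  c:2·0+1+0⇒1
row: 0 vs 4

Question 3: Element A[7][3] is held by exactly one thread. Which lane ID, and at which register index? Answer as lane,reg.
r=7→G=7,rhi=0  c=3→chi=0,T=1,p=1
L=7*4+1=29  i=0*4+0*2+1=1

29,1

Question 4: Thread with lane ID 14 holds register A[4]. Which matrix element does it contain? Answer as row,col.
3,12

14: gr=3,th=2
[4] (3+0,2*2+0+8) = (3,12)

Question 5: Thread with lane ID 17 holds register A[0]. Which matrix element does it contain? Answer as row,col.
17: grp=4,tig=1
[0] (4+0,1*2+0+0) = (4,2)

4,2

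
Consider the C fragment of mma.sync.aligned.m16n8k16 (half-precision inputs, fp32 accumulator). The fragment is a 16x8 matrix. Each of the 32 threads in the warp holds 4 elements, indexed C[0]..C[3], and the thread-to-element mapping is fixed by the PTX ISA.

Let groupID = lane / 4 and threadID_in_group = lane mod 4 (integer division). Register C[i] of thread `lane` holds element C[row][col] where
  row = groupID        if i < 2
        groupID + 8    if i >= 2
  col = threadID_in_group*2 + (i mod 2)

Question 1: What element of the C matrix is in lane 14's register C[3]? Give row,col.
lane 14: gr=3 (14/4), th=2 (14%4)
i=3: r=3+8=11, c=2*2+1=5

11,5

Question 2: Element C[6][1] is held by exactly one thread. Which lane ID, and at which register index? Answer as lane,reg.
r=6⇒gr=6,Rb=0  c=1⇒th=0,odd=1
L=6*4+0=24  i=0*2+1=1

24,1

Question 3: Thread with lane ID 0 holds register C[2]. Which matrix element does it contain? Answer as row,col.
L=0->g=0>>2=0, t=0&3=0
[2]->row 0+8=8  col 0·2+0=0

8,0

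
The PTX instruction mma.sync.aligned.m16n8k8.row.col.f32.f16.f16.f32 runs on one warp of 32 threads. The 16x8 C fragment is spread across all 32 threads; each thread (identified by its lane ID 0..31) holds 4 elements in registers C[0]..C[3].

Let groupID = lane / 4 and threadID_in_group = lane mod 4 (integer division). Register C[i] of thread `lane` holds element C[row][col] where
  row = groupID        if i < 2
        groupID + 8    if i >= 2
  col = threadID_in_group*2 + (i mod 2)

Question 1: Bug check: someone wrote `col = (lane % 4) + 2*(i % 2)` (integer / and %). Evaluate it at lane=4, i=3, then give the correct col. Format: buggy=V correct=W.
buggy=2 correct=1

`(lane % 4) + 2*(i % 2)`[4,3]->2
lane 4: g=1 (4/4), t=0 (4%4)
i=3: r=1+8=9, c=0*2+1=1
col: 2 vs 1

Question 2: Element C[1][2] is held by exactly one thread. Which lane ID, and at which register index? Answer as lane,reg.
r=1->g=1,rb=0  c=2->t=1,b0=0
L=1*4+1=5  i=0*2+0=0

5,0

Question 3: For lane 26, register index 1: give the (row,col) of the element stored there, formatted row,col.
6,5

26: gr=6,th=2
[1] (6+0,2*2+1) = (6,5)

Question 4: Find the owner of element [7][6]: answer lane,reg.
31,0

r=7→G=7,rhi=0  c=6→T=3,p=0
L=7*4+3=31  i=0*2+0=0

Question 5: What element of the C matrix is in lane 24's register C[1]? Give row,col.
6,1

lane 24: G=6 (24/4), T=0 (24%4)
i=1: r=6+0=6, c=0*2+1=1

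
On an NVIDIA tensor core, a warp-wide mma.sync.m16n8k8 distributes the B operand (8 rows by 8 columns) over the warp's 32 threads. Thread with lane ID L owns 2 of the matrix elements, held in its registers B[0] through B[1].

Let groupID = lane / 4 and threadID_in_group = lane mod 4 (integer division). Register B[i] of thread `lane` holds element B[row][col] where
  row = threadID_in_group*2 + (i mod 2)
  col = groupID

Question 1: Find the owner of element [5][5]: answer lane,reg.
c=5->g=5  r=5->t=2,b0=1
L=5*4+2=22  i=1=1

22,1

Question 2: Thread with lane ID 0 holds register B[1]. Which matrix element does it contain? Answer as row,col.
1,0

L=0->gid=0>>2=0, tid=0&3=0
[1]->row 0·2+1=1  col gid=0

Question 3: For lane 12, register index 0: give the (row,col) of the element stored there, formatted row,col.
0,3

lane 12=>12/4=3, 12 mod 4=0
i=0  r:2·0+0=>0  c:3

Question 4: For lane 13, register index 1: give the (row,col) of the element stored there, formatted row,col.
3,3

lane 13: G=3 (13/4), T=1 (13%4)
i=1: r=1*2+1=3, c=G=3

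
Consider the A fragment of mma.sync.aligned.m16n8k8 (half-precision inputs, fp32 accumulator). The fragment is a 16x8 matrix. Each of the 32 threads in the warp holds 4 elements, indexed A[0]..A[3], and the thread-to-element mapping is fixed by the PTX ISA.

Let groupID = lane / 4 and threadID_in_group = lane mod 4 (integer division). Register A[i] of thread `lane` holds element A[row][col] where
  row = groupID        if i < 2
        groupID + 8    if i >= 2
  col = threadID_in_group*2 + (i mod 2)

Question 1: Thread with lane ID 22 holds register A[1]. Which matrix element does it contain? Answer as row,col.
L=22→G=22>>2=5, T=22&3=2
[1]→row 5+0=5  col 2·2+1=5

5,5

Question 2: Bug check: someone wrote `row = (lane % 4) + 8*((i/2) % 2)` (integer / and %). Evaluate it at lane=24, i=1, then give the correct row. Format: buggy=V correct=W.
buggy=0 correct=6

`(lane % 4) + 8*((i/2) % 2)`[24,1]→0
lane 24: G=6 (24/4), T=0 (24%4)
i=1: r=6+0=6, c=0*2+1=1
row: 0 vs 6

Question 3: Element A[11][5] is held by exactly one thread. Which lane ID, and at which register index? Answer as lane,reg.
14,3

r=11⇒gr=3,Rb=1  c=5⇒th=2,odd=1
L=3*4+2=14  i=1*2+1=3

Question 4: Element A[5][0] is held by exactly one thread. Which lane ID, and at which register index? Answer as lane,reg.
20,0

r=5⇒gr=5,Rb=0  c=0⇒th=0,odd=0
L=5*4+0=20  i=0*2+0=0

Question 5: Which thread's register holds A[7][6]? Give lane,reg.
r=7→G=7,rhi=0  c=6→T=3,p=0
L=7*4+3=31  i=0*2+0=0

31,0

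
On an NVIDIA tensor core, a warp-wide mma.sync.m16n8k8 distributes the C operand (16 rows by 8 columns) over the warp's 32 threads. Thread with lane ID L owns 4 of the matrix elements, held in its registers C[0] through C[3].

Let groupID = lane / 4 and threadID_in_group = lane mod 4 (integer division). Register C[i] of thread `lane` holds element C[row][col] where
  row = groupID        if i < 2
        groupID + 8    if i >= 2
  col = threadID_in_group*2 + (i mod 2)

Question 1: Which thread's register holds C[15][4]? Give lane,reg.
r=15->g=7,rb=1  c=4->t=2,b0=0
L=7*4+2=30  i=1*2+0=2

30,2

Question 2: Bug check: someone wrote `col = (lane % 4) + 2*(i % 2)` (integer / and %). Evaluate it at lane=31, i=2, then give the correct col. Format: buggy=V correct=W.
buggy=3 correct=6

`(lane % 4) + 2*(i % 2)`[31,2]->3
lane 31->31/4=7, 31 mod 4=3
i=2  r:7+8->15  c:2·3+0->6
col: 3 vs 6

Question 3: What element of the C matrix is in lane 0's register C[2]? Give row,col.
8,0

L=0⇒gr=0>>2=0, th=0&3=0
[2]⇒row 0+8=8  col 0·2+0=0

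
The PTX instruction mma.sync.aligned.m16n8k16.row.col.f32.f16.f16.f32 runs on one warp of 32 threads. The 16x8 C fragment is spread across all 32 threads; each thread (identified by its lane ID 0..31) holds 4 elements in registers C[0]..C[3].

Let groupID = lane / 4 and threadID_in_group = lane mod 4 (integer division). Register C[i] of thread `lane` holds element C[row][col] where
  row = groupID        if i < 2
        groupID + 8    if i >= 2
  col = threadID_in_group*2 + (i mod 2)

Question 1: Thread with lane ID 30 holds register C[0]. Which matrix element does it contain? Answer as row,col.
30: G=7,T=2
[0] (7+0,2*2+0) = (7,4)

7,4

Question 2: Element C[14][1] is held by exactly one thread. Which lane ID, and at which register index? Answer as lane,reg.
r:14=>grp=6,rB=1  c:1=>tig=0,lo=1
L=6*4+0=24  i=1*2+1=3

24,3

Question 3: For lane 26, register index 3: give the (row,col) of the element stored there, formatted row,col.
26: g=6,t=2
[3] (6+8,2*2+1) = (14,5)

14,5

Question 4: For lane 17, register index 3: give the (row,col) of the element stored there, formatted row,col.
L=17->gid=17>>2=4, tid=17&3=1
[3]->row 4+8=12  col 1·2+1=3

12,3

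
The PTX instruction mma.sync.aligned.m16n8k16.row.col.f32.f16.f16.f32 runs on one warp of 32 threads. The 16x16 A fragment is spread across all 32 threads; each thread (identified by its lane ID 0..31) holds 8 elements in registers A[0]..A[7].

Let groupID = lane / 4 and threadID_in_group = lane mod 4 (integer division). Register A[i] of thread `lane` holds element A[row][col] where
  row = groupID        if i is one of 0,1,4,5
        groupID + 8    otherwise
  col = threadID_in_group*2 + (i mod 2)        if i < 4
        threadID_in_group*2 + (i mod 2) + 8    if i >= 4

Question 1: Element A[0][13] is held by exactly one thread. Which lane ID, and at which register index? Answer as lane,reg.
2,5

r=0→G=0,rhi=0  c=13→chi=1,T=2,p=1
L=0*4+2=2  i=1*4+0*2+1=5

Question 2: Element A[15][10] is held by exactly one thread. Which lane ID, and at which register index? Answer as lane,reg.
29,6

r=15→G=7,rhi=1  c=10→chi=1,T=1,p=0
L=7*4+1=29  i=1*4+1*2+0=6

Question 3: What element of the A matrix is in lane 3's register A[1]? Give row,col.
L=3->gid=3>>2=0, tid=3&3=3
[1]->row 0+0=0  col 3·2+1+0=7

0,7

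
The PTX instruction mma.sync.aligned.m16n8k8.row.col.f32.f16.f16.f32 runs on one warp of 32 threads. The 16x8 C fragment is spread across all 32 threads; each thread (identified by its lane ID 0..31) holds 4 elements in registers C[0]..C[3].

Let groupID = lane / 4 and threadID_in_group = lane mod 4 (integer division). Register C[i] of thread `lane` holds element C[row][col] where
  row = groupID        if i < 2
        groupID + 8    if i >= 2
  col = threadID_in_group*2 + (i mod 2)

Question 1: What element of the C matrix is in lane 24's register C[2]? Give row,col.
14,0

lane 24->24/4=6, 24 mod 4=0
i=2  r:6+8->14  c:2·0+0->0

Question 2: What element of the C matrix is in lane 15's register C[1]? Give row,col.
L=15⇒gr=15>>2=3, th=15&3=3
[1]⇒row 3+0=3  col 3·2+1=7

3,7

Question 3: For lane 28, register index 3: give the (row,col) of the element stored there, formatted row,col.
15,1

L=28->gid=28>>2=7, tid=28&3=0
[3]->row 7+8=15  col 0·2+1=1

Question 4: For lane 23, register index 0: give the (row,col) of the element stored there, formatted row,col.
5,6

lane 23: gr=5 (23/4), th=3 (23%4)
i=0: r=5+0=5, c=3*2+0=6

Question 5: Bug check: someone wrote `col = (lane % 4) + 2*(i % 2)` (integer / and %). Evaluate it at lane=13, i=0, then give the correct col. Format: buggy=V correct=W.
buggy=1 correct=2

`(lane % 4) + 2*(i % 2)`[13,0]→1
L=13→G=13>>2=3, T=13&3=1
[0]→row 3+0=3  col 1·2+0=2
col: 1 vs 2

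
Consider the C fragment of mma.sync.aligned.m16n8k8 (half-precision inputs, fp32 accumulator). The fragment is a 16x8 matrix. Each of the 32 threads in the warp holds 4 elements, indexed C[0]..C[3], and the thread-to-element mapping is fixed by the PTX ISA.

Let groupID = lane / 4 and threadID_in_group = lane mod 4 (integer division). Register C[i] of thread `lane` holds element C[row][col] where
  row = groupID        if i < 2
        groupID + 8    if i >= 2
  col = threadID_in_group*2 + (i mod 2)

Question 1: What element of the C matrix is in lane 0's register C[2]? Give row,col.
L=0→G=0>>2=0, T=0&3=0
[2]→row 0+8=8  col 0·2+0=0

8,0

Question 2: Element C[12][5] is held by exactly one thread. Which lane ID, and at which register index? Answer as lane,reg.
r=12⇒gr=4,Rb=1  c=5⇒th=2,odd=1
L=4*4+2=18  i=1*2+1=3

18,3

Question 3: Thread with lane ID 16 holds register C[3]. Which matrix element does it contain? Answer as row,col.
12,1

L=16=>grp=16>>2=4, tig=16&3=0
[3]=>row 4+8=12  col 0·2+1=1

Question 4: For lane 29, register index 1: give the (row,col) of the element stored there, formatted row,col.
7,3

lane 29: grp=7 (29/4), tig=1 (29%4)
i=1: r=7+0=7, c=1*2+1=3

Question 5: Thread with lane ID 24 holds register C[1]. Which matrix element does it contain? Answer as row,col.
6,1

24: gid=6,tid=0
[1] (6+0,0*2+1) = (6,1)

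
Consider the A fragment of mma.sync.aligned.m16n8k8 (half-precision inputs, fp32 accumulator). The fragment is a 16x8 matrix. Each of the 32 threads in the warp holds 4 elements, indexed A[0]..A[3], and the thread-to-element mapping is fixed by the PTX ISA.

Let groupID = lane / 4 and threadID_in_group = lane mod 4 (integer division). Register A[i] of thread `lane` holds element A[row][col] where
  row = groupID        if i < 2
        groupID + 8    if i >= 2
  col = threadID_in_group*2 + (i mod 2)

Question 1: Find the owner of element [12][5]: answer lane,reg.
18,3

r=12->g=4,rb=1  c=5->t=2,b0=1
L=4*4+2=18  i=1*2+1=3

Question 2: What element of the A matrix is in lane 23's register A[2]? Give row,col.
13,6

L=23=>grp=23>>2=5, tig=23&3=3
[2]=>row 5+8=13  col 3·2+0=6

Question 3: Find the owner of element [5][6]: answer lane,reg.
r: 5->gid=5,r8=0  c: 6->tid=3,i&1=0
L=5*4+3=23  i=0*2+0=0

23,0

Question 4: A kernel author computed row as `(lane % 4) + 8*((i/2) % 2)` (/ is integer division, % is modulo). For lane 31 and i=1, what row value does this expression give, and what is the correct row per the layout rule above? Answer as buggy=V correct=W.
buggy=3 correct=7

`(lane % 4) + 8*((i/2) % 2)`[31,1]=>3
lane 31: grp=7 (31/4), tig=3 (31%4)
i=1: r=7+0=7, c=3*2+1=7
row: 3 vs 7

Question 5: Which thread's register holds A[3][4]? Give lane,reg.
14,0

r=3→G=3,rhi=0  c=4→T=2,p=0
L=3*4+2=14  i=0*2+0=0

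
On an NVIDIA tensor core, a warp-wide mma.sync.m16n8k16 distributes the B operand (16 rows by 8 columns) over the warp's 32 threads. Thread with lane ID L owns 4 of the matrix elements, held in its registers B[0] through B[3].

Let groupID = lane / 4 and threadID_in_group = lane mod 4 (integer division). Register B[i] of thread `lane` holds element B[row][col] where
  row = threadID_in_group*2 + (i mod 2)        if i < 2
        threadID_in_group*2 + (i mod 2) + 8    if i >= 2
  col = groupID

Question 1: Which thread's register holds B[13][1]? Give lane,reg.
c=1⇒gr=1  r=13⇒Rb=1,th=2,odd=1
L=1*4+2=6  i=1*2+1=3

6,3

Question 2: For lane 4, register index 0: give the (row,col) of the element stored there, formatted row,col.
0,1

lane 4->4/4=1, 4 mod 4=0
i=0  r:2·0+0+0->0  c:1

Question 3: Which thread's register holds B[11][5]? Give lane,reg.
21,3

c: 5->gid=5  r: 11->r8=1,tid=1,i&1=1
L=5*4+1=21  i=1*2+1=3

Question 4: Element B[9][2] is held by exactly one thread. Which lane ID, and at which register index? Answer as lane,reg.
c:2=>grp=2  r:9=>rB=1,tig=0,lo=1
L=2*4+0=8  i=1*2+1=3

8,3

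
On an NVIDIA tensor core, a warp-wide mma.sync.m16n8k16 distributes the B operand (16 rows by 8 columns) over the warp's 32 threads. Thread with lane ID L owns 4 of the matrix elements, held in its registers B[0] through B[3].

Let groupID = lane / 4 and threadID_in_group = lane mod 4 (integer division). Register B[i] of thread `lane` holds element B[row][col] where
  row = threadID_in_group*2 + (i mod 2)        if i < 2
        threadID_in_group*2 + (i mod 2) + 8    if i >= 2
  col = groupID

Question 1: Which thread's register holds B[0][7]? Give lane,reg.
c=7->g=7  r=0->rb=0,t=0,b0=0
L=7*4+0=28  i=0*2+0=0

28,0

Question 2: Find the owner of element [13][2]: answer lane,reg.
10,3

c=2⇒gr=2  r=13⇒Rb=1,th=2,odd=1
L=2*4+2=10  i=1*2+1=3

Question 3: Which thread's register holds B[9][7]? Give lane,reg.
28,3

c:7=>grp=7  r:9=>rB=1,tig=0,lo=1
L=7*4+0=28  i=1*2+1=3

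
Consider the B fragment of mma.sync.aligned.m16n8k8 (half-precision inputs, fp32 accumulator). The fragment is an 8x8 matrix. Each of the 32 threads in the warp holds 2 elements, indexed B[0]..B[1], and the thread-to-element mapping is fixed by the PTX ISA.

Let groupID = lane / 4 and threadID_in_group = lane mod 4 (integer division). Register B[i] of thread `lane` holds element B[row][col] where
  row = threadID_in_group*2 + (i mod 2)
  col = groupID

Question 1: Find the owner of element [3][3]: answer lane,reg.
13,1

c=3→G=3  r=3→T=1,p=1
L=3*4+1=13  i=1=1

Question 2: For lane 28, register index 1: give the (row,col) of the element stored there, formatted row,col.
lane 28: grp=7 (28/4), tig=0 (28%4)
i=1: r=0*2+1=1, c=grp=7

1,7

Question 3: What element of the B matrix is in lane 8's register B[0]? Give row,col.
8: g=2,t=0
[0] (0*2+0,2) = (0,2)

0,2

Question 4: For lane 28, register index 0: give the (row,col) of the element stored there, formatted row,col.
0,7

lane 28: grp=7 (28/4), tig=0 (28%4)
i=0: r=0*2+0=0, c=grp=7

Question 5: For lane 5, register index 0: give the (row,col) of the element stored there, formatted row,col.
lane 5→5/4=1, 5 mod 4=1
i=0  r:2·1+0→2  c:1

2,1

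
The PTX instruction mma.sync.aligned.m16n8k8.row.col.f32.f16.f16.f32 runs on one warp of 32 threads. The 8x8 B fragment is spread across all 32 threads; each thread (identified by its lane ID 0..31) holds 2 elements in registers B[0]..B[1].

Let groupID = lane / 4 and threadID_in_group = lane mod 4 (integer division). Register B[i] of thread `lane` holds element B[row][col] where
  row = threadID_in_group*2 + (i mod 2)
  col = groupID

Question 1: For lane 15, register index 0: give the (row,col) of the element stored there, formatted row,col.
6,3

L=15⇒gr=15>>2=3, th=15&3=3
[0]⇒row 3·2+0=6  col gr=3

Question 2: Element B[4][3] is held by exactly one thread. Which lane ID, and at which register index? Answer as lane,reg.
14,0

c=3⇒gr=3  r=4⇒th=2,odd=0
L=3*4+2=14  i=0=0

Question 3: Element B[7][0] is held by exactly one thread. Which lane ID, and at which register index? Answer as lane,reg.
3,1

c=0→G=0  r=7→T=3,p=1
L=0*4+3=3  i=1=1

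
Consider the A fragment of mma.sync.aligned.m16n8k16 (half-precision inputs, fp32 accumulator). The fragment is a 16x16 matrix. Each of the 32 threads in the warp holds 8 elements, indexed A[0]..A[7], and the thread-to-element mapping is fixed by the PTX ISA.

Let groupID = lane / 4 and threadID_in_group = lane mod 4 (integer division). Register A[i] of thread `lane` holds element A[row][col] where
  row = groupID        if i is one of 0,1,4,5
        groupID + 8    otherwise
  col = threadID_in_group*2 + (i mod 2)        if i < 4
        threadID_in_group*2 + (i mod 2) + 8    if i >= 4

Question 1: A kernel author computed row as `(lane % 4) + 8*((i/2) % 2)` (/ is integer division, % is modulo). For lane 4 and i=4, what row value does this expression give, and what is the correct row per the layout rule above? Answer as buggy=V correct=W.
buggy=0 correct=1

`(lane % 4) + 8*((i/2) % 2)`[4,4]→0
lane 4→4/4=1, 4 mod 4=0
i=4  r:1+0→1  c:2·0+0+8→8
row: 0 vs 1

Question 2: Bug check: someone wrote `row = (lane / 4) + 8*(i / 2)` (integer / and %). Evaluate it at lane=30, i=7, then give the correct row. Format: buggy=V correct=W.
buggy=31 correct=15

`(lane / 4) + 8*(i / 2)`[30,7]->31
L=30->gid=30>>2=7, tid=30&3=2
[7]->row 7+8=15  col 2·2+1+8=13
row: 31 vs 15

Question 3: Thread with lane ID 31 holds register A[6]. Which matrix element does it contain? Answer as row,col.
15,14

L=31=>grp=31>>2=7, tig=31&3=3
[6]=>row 7+8=15  col 3·2+0+8=14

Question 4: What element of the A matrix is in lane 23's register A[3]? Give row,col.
lane 23->23/4=5, 23 mod 4=3
i=3  r:5+8->13  c:2·3+1+0->7

13,7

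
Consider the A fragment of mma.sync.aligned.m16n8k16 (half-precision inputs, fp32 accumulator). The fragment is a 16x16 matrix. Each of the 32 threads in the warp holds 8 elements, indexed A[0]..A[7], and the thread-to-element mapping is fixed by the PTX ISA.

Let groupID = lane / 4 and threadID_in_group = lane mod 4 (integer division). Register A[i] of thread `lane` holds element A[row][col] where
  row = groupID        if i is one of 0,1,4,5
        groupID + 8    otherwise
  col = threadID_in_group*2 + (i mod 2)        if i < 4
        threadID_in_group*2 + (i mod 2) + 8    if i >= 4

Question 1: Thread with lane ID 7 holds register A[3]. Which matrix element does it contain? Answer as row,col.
9,7

lane 7->7/4=1, 7 mod 4=3
i=3  r:1+8->9  c:2·3+1+0->7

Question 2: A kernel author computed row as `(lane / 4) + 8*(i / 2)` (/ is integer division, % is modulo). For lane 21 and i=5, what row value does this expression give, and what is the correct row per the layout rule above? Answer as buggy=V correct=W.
buggy=21 correct=5

`(lane / 4) + 8*(i / 2)`[21,5]→21
21: G=5,T=1
[5] (5+0,1*2+1+8) = (5,11)
row: 21 vs 5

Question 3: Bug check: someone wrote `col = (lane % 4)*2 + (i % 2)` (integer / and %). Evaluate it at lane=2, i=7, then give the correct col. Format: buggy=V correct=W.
`(lane % 4)*2 + (i % 2)`[2,7]→5
lane 2→2/4=0, 2 mod 4=2
i=7  r:0+8→8  c:2·2+1+8→13
col: 5 vs 13

buggy=5 correct=13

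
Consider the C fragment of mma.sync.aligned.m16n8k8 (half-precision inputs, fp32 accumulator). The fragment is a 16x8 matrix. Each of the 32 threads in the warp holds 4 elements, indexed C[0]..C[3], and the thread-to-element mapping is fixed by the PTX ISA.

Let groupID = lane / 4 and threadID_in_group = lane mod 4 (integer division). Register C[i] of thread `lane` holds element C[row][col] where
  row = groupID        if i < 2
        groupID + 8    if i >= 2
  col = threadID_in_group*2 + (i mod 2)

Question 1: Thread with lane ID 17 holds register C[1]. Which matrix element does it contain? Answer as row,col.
4,3

lane 17: G=4 (17/4), T=1 (17%4)
i=1: r=4+0=4, c=1*2+1=3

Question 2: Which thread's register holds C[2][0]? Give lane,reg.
r=2⇒gr=2,Rb=0  c=0⇒th=0,odd=0
L=2*4+0=8  i=0*2+0=0

8,0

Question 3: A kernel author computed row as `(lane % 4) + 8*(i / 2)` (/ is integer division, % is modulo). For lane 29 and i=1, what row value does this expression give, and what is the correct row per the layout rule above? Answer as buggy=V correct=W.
buggy=1 correct=7

`(lane % 4) + 8*(i / 2)`[29,1]→1
29: G=7,T=1
[1] (7+0,1*2+1) = (7,3)
row: 1 vs 7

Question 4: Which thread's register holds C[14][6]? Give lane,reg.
27,2

r=14⇒gr=6,Rb=1  c=6⇒th=3,odd=0
L=6*4+3=27  i=1*2+0=2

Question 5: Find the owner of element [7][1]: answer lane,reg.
28,1

r=7→G=7,rhi=0  c=1→T=0,p=1
L=7*4+0=28  i=0*2+1=1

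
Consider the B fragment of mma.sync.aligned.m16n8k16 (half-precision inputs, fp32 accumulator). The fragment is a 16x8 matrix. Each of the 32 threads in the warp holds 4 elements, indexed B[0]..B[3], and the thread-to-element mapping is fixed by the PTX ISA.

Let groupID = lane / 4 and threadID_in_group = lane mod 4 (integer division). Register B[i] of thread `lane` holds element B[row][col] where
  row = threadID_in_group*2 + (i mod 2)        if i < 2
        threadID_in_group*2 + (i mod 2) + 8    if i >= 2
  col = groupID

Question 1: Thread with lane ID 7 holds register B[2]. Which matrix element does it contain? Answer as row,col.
14,1

lane 7⇒7/4=1, 7 mod 4=3
i=2  r:2·3+0+8⇒14  c:1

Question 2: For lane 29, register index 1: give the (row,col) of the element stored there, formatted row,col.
3,7

L=29->gid=29>>2=7, tid=29&3=1
[1]->row 1·2+1+0=3  col gid=7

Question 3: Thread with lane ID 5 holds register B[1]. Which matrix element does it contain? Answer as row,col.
3,1

5: g=1,t=1
[1] (1*2+1+0,1) = (3,1)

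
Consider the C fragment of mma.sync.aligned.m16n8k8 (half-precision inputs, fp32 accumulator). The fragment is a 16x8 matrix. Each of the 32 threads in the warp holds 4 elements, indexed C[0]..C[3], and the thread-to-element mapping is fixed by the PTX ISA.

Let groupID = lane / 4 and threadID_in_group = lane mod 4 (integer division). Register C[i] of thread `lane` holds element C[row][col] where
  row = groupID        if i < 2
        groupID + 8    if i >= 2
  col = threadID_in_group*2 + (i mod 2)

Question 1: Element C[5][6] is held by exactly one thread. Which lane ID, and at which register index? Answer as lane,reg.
23,0

r: 5->gid=5,r8=0  c: 6->tid=3,i&1=0
L=5*4+3=23  i=0*2+0=0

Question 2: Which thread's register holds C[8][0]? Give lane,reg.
0,2

r=8→G=0,rhi=1  c=0→T=0,p=0
L=0*4+0=0  i=1*2+0=2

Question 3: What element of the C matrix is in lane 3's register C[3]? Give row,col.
3: gid=0,tid=3
[3] (0+8,3*2+1) = (8,7)

8,7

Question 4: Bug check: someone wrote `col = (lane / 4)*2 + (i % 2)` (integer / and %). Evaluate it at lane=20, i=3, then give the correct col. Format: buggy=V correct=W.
buggy=11 correct=1

`(lane / 4)*2 + (i % 2)`[20,3]⇒11
lane 20⇒20/4=5, 20 mod 4=0
i=3  r:5+8⇒13  c:2·0+1⇒1
col: 11 vs 1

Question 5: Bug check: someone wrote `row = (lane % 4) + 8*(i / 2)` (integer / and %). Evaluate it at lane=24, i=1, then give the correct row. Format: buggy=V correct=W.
buggy=0 correct=6

`(lane % 4) + 8*(i / 2)`[24,1]->0
24: gid=6,tid=0
[1] (6+0,0*2+1) = (6,1)
row: 0 vs 6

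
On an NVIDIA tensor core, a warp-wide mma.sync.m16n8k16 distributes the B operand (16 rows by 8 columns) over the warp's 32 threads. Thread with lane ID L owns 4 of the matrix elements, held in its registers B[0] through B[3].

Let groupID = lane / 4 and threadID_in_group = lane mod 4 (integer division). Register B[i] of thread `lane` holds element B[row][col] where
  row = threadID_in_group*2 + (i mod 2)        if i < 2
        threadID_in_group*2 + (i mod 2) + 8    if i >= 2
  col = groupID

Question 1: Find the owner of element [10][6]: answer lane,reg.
25,2

c=6→G=6  r=10→rhi=1,T=1,p=0
L=6*4+1=25  i=1*2+0=2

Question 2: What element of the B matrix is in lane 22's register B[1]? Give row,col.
5,5

lane 22→22/4=5, 22 mod 4=2
i=1  r:2·2+1+0→5  c:5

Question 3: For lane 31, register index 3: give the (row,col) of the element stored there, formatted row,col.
lane 31->31/4=7, 31 mod 4=3
i=3  r:2·3+1+8->15  c:7

15,7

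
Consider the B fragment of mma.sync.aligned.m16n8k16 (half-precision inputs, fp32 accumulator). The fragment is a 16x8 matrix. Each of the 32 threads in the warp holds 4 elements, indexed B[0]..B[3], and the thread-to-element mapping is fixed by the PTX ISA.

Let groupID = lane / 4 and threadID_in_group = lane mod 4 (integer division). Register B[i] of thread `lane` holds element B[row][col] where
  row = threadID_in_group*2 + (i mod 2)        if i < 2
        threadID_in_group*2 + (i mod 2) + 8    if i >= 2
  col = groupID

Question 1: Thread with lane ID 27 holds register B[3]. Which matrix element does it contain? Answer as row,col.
15,6

lane 27: G=6 (27/4), T=3 (27%4)
i=3: r=3*2+1+8=15, c=G=6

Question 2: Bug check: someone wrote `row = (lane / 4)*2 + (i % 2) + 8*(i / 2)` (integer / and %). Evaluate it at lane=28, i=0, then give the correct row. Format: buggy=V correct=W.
`(lane / 4)*2 + (i % 2) + 8*(i / 2)`[28,0]->14
lane 28: gid=7 (28/4), tid=0 (28%4)
i=0: r=0*2+0+0=0, c=gid=7
row: 14 vs 0

buggy=14 correct=0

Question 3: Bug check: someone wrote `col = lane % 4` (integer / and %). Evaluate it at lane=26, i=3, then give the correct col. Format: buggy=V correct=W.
`lane % 4`[26,3]⇒2
26: gr=6,th=2
[3] (2*2+1+8,6) = (13,6)
col: 2 vs 6

buggy=2 correct=6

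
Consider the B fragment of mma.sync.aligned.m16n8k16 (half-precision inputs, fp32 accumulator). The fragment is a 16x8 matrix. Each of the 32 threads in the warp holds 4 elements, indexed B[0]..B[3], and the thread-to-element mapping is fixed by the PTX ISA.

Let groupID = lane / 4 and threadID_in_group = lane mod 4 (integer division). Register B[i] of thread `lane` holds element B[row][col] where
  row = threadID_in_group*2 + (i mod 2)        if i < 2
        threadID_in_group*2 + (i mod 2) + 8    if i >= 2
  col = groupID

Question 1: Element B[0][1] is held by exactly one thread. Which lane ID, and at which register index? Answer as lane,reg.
4,0

c: 1->gid=1  r: 0->r8=0,tid=0,i&1=0
L=1*4+0=4  i=0*2+0=0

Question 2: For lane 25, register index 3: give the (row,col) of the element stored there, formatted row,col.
11,6

25: g=6,t=1
[3] (1*2+1+8,6) = (11,6)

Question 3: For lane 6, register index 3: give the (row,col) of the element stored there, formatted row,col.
L=6->gid=6>>2=1, tid=6&3=2
[3]->row 2·2+1+8=13  col gid=1

13,1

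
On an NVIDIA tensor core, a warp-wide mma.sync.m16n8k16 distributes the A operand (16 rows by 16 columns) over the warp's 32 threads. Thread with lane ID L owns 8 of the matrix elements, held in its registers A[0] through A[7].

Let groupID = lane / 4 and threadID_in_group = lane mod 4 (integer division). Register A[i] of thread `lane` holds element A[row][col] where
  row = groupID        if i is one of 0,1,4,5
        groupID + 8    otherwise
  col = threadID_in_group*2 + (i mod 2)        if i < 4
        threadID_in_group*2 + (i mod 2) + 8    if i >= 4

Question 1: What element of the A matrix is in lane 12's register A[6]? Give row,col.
11,8

lane 12: gr=3 (12/4), th=0 (12%4)
i=6: r=3+8=11, c=0*2+0+8=8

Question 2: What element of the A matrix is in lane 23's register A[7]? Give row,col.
13,15

lane 23=>23/4=5, 23 mod 4=3
i=7  r:5+8=>13  c:2·3+1+8=>15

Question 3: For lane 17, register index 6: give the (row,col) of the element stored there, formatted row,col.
12,10

L=17->g=17>>2=4, t=17&3=1
[6]->row 4+8=12  col 1·2+0+8=10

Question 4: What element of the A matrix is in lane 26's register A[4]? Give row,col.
lane 26->26/4=6, 26 mod 4=2
i=4  r:6+0->6  c:2·2+0+8->12

6,12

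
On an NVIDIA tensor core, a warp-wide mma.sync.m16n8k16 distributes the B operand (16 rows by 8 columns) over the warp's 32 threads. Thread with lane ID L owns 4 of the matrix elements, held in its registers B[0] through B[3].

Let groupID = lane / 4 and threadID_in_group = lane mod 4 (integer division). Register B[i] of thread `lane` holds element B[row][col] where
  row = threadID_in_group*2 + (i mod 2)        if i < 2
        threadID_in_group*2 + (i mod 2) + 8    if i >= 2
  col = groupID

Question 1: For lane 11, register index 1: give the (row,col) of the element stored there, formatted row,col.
7,2

lane 11: gid=2 (11/4), tid=3 (11%4)
i=1: r=3*2+1+0=7, c=gid=2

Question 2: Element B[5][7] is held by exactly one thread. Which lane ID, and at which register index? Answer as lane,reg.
c=7->g=7  r=5->rb=0,t=2,b0=1
L=7*4+2=30  i=0*2+1=1

30,1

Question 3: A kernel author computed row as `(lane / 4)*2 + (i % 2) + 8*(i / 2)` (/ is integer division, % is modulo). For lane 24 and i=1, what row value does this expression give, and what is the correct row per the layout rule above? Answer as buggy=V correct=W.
buggy=13 correct=1

`(lane / 4)*2 + (i % 2) + 8*(i / 2)`[24,1]->13
lane 24->24/4=6, 24 mod 4=0
i=1  r:2·0+1+0->1  c:6
row: 13 vs 1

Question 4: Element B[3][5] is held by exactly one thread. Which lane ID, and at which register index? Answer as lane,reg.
c=5⇒gr=5  r=3⇒Rb=0,th=1,odd=1
L=5*4+1=21  i=0*2+1=1

21,1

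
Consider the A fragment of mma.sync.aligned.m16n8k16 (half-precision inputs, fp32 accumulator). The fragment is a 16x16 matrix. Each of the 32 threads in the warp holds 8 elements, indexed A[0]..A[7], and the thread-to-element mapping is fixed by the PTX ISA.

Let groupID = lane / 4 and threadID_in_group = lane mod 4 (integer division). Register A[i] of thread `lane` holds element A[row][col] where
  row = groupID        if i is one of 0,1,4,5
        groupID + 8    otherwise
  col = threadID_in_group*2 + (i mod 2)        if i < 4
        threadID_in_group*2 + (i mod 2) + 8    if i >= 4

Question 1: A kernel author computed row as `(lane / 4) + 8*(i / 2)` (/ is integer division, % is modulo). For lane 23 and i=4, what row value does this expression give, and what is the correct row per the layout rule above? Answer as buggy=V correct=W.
buggy=21 correct=5

`(lane / 4) + 8*(i / 2)`[23,4]->21
lane 23->23/4=5, 23 mod 4=3
i=4  r:5+0->5  c:2·3+0+8->14
row: 21 vs 5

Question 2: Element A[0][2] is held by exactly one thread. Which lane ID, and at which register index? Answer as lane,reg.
r: 0->gid=0,r8=0  c: 2->c8=0,tid=1,i&1=0
L=0*4+1=1  i=0*4+0*2+0=0

1,0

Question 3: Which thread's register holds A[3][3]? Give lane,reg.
13,1

r=3->g=3,rb=0  c=3->cb=0,t=1,b0=1
L=3*4+1=13  i=0*4+0*2+1=1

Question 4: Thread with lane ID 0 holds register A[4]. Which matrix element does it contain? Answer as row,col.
0,8

lane 0: grp=0 (0/4), tig=0 (0%4)
i=4: r=0+0=0, c=0*2+0+8=8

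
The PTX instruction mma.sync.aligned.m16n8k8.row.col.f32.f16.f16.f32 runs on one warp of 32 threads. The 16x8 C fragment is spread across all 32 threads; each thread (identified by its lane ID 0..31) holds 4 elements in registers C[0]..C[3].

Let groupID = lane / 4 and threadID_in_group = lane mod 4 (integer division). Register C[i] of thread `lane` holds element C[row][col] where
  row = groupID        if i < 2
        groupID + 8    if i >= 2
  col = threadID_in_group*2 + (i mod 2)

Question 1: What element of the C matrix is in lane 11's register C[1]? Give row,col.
2,7

lane 11→11/4=2, 11 mod 4=3
i=1  r:2+0→2  c:2·3+1→7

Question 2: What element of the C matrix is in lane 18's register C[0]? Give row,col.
18: G=4,T=2
[0] (4+0,2*2+0) = (4,4)

4,4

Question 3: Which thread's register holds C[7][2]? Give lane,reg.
29,0

r=7⇒gr=7,Rb=0  c=2⇒th=1,odd=0
L=7*4+1=29  i=0*2+0=0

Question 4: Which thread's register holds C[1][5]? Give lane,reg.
6,1

r:1=>grp=1,rB=0  c:5=>tig=2,lo=1
L=1*4+2=6  i=0*2+1=1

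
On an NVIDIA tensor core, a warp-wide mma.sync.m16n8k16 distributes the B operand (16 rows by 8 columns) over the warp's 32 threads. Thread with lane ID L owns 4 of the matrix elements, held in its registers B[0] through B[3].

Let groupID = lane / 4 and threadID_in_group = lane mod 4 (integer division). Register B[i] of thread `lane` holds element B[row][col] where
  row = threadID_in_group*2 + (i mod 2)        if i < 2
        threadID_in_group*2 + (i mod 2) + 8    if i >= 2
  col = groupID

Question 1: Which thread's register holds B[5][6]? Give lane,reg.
c=6⇒gr=6  r=5⇒Rb=0,th=2,odd=1
L=6*4+2=26  i=0*2+1=1

26,1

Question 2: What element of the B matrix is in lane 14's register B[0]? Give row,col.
L=14⇒gr=14>>2=3, th=14&3=2
[0]⇒row 2·2+0+0=4  col gr=3

4,3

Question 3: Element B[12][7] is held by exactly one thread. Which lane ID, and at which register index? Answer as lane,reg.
c=7⇒gr=7  r=12⇒Rb=1,th=2,odd=0
L=7*4+2=30  i=1*2+0=2

30,2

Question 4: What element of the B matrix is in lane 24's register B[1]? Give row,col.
lane 24⇒24/4=6, 24 mod 4=0
i=1  r:2·0+1+0⇒1  c:6

1,6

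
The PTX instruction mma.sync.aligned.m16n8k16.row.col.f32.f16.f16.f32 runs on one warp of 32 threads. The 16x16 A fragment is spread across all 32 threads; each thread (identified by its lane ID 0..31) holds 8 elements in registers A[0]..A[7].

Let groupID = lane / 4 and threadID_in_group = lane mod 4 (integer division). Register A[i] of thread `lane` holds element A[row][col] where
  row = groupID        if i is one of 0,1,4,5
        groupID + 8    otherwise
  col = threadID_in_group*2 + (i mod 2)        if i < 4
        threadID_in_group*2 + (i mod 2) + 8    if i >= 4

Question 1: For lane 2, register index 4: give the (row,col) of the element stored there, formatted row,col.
L=2=>grp=2>>2=0, tig=2&3=2
[4]=>row 0+0=0  col 2·2+0+8=12

0,12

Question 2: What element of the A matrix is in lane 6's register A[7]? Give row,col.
L=6->gid=6>>2=1, tid=6&3=2
[7]->row 1+8=9  col 2·2+1+8=13

9,13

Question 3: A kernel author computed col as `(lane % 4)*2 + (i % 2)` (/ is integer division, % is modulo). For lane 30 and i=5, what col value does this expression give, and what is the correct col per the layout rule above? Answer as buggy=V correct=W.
buggy=5 correct=13

`(lane % 4)*2 + (i % 2)`[30,5]->5
L=30->g=30>>2=7, t=30&3=2
[5]->row 7+0=7  col 2·2+1+8=13
col: 5 vs 13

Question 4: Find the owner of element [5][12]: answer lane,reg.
r: 5->gid=5,r8=0  c: 12->c8=1,tid=2,i&1=0
L=5*4+2=22  i=1*4+0*2+0=4

22,4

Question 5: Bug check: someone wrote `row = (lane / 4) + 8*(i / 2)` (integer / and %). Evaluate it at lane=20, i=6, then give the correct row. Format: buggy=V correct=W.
buggy=29 correct=13

`(lane / 4) + 8*(i / 2)`[20,6]⇒29
lane 20⇒20/4=5, 20 mod 4=0
i=6  r:5+8⇒13  c:2·0+0+8⇒8
row: 29 vs 13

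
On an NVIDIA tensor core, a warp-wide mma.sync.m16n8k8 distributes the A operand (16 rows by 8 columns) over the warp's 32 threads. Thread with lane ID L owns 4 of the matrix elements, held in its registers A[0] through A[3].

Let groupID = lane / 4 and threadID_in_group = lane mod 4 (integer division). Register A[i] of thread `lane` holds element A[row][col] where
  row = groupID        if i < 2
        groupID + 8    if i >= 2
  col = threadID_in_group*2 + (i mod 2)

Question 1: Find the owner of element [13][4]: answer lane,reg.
r=13→G=5,rhi=1  c=4→T=2,p=0
L=5*4+2=22  i=1*2+0=2

22,2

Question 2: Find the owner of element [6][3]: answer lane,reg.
25,1

r=6⇒gr=6,Rb=0  c=3⇒th=1,odd=1
L=6*4+1=25  i=0*2+1=1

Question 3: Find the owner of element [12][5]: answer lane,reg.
18,3

r:12=>grp=4,rB=1  c:5=>tig=2,lo=1
L=4*4+2=18  i=1*2+1=3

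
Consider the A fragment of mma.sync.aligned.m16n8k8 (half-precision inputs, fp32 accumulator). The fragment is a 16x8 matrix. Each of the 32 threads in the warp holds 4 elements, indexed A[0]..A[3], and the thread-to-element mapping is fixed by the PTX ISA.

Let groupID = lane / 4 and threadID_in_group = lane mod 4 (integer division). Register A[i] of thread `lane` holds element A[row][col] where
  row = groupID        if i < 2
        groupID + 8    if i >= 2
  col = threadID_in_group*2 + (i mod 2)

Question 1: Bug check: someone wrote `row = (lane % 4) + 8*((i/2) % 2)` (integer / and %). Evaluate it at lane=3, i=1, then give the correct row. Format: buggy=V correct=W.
`(lane % 4) + 8*((i/2) % 2)`[3,1]->3
lane 3->3/4=0, 3 mod 4=3
i=1  r:0+0->0  c:2·3+1->7
row: 3 vs 0

buggy=3 correct=0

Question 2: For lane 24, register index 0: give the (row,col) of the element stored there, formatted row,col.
6,0

lane 24: g=6 (24/4), t=0 (24%4)
i=0: r=6+0=6, c=0*2+0=0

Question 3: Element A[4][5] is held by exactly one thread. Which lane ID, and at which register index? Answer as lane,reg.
r: 4->gid=4,r8=0  c: 5->tid=2,i&1=1
L=4*4+2=18  i=0*2+1=1

18,1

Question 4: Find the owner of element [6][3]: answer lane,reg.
25,1

r=6->g=6,rb=0  c=3->t=1,b0=1
L=6*4+1=25  i=0*2+1=1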